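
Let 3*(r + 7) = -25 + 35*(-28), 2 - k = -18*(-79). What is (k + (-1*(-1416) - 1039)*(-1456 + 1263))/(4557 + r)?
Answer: -24727/1405 ≈ -17.599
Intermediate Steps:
k = -1420 (k = 2 - (-18)*(-79) = 2 - 1*1422 = 2 - 1422 = -1420)
r = -342 (r = -7 + (-25 + 35*(-28))/3 = -7 + (-25 - 980)/3 = -7 + (1/3)*(-1005) = -7 - 335 = -342)
(k + (-1*(-1416) - 1039)*(-1456 + 1263))/(4557 + r) = (-1420 + (-1*(-1416) - 1039)*(-1456 + 1263))/(4557 - 342) = (-1420 + (1416 - 1039)*(-193))/4215 = (-1420 + 377*(-193))*(1/4215) = (-1420 - 72761)*(1/4215) = -74181*1/4215 = -24727/1405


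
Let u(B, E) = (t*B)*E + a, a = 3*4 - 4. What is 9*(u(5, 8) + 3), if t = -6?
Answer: -2061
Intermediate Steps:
a = 8 (a = 12 - 4 = 8)
u(B, E) = 8 - 6*B*E (u(B, E) = (-6*B)*E + 8 = -6*B*E + 8 = 8 - 6*B*E)
9*(u(5, 8) + 3) = 9*((8 - 6*5*8) + 3) = 9*((8 - 240) + 3) = 9*(-232 + 3) = 9*(-229) = -2061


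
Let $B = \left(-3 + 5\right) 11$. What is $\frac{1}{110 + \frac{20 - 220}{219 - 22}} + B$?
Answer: $\frac{472537}{21470} \approx 22.009$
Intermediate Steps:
$B = 22$ ($B = 2 \cdot 11 = 22$)
$\frac{1}{110 + \frac{20 - 220}{219 - 22}} + B = \frac{1}{110 + \frac{20 - 220}{219 - 22}} + 22 = \frac{1}{110 - \frac{200}{197}} + 22 = \frac{1}{\frac{21470}{197}} + 22 = \frac{197}{21470} + 22 = \frac{472537}{21470}$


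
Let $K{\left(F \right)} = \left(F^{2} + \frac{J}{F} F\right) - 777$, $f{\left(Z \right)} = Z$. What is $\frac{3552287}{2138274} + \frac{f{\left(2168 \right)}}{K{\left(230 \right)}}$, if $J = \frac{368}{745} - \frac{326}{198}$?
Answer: $\frac{6998889980711777}{4110026557298094} \approx 1.7029$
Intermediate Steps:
$J = - \frac{85003}{73755}$ ($J = 368 \cdot \frac{1}{745} - \frac{163}{99} = \frac{368}{745} - \frac{163}{99} = - \frac{85003}{73755} \approx -1.1525$)
$K{\left(F \right)} = - \frac{57392638}{73755} + F^{2}$ ($K{\left(F \right)} = \left(F^{2} + - \frac{85003}{73755 F} F\right) - 777 = \left(F^{2} - \frac{85003}{73755}\right) - 777 = \left(- \frac{85003}{73755} + F^{2}\right) - 777 = - \frac{57392638}{73755} + F^{2}$)
$\frac{3552287}{2138274} + \frac{f{\left(2168 \right)}}{K{\left(230 \right)}} = \frac{3552287}{2138274} + \frac{2168}{- \frac{57392638}{73755} + 230^{2}} = 3552287 \cdot \frac{1}{2138274} + \frac{2168}{- \frac{57392638}{73755} + 52900} = \frac{3552287}{2138274} + \frac{2168}{\frac{3844246862}{73755}} = \frac{3552287}{2138274} + 2168 \cdot \frac{73755}{3844246862} = \frac{3552287}{2138274} + \frac{79950420}{1922123431} = \frac{6998889980711777}{4110026557298094}$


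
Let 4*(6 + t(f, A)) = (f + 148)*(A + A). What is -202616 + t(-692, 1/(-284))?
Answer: -14386094/71 ≈ -2.0262e+5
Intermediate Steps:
t(f, A) = -6 + A*(148 + f)/2 (t(f, A) = -6 + ((f + 148)*(A + A))/4 = -6 + ((148 + f)*(2*A))/4 = -6 + (2*A*(148 + f))/4 = -6 + A*(148 + f)/2)
-202616 + t(-692, 1/(-284)) = -202616 + (-6 + 74/(-284) + (1/2)*(-692)/(-284)) = -202616 + (-6 + 74*(-1/284) + (1/2)*(-1/284)*(-692)) = -202616 + (-6 - 37/142 + 173/142) = -202616 - 358/71 = -14386094/71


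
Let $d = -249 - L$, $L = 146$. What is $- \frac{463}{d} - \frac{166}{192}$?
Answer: $\frac{11663}{37920} \approx 0.30757$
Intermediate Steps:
$d = -395$ ($d = -249 - 146 = -395$)
$- \frac{463}{d} - \frac{166}{192} = - \frac{463}{-395} - \frac{166}{192} = \left(-463\right) \left(- \frac{1}{395}\right) - \frac{83}{96} = \frac{463}{395} - \frac{83}{96} = \frac{11663}{37920}$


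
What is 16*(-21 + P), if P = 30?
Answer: 144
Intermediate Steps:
16*(-21 + P) = 16*(-21 + 30) = 16*9 = 144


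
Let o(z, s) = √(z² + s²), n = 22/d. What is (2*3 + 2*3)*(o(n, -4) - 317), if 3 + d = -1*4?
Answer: -3804 + 24*√317/7 ≈ -3743.0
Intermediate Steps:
d = -7 (d = -3 - 1*4 = -3 - 4 = -7)
n = -22/7 (n = 22/(-7) = 22*(-⅐) = -22/7 ≈ -3.1429)
o(z, s) = √(s² + z²)
(2*3 + 2*3)*(o(n, -4) - 317) = (2*3 + 2*3)*(√((-4)² + (-22/7)²) - 317) = (6 + 6)*(√(16 + 484/49) - 317) = 12*(√(1268/49) - 317) = 12*(2*√317/7 - 317) = 12*(-317 + 2*√317/7) = -3804 + 24*√317/7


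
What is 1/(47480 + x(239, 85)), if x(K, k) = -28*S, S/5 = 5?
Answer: 1/46780 ≈ 2.1377e-5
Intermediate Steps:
S = 25 (S = 5*5 = 25)
x(K, k) = -700 (x(K, k) = -28*25 = -700)
1/(47480 + x(239, 85)) = 1/(47480 - 700) = 1/46780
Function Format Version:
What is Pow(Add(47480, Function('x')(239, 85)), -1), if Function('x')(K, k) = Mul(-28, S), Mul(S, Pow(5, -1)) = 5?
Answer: Rational(1, 46780) ≈ 2.1377e-5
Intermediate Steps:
S = 25 (S = Mul(5, 5) = 25)
Function('x')(K, k) = -700 (Function('x')(K, k) = Mul(-28, 25) = -700)
Pow(Add(47480, Function('x')(239, 85)), -1) = Pow(Add(47480, -700), -1) = Pow(46780, -1) = Rational(1, 46780)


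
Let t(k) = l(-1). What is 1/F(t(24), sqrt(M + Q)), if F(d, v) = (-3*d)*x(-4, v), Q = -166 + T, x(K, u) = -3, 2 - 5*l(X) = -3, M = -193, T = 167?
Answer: 1/9 ≈ 0.11111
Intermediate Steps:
l(X) = 1 (l(X) = 2/5 - 1/5*(-3) = 2/5 + 3/5 = 1)
t(k) = 1
Q = 1 (Q = -166 + 167 = 1)
F(d, v) = 9*d (F(d, v) = -3*d*(-3) = 9*d)
1/F(t(24), sqrt(M + Q)) = 1/(9*1) = 1/9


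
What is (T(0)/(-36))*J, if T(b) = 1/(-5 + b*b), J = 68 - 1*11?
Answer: 19/60 ≈ 0.31667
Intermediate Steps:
J = 57 (J = 68 - 11 = 57)
T(b) = 1/(-5 + b²)
(T(0)/(-36))*J = (1/(-5 + 0²*(-36)))*57 = (-1/36/(-5 + 0))*57 = (-1/36/(-5))*57 = -⅕*(-1/36)*57 = (1/180)*57 = 19/60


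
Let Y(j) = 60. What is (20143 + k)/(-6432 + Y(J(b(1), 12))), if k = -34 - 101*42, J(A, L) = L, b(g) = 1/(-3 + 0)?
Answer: -1763/708 ≈ -2.4901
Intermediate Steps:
b(g) = -1/3 (b(g) = 1/(-3) = -1/3)
k = -4276 (k = -34 - 4242 = -4276)
(20143 + k)/(-6432 + Y(J(b(1), 12))) = (20143 - 4276)/(-6432 + 60) = 15867/(-6372) = 15867*(-1/6372) = -1763/708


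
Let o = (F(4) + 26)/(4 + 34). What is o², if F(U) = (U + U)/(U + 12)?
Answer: 2809/5776 ≈ 0.48632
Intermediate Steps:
F(U) = 2*U/(12 + U) (F(U) = (2*U)/(12 + U) = 2*U/(12 + U))
o = 53/76 (o = (2*4/(12 + 4) + 26)/(4 + 34) = (2*4/16 + 26)/38 = (2*4*(1/16) + 26)*(1/38) = (½ + 26)*(1/38) = (53/2)*(1/38) = 53/76 ≈ 0.69737)
o² = (53/76)² = 2809/5776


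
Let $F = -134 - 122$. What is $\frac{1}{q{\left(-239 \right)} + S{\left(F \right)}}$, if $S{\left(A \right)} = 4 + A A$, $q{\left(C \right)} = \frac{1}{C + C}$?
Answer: $\frac{478}{31328119} \approx 1.5258 \cdot 10^{-5}$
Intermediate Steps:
$q{\left(C \right)} = \frac{1}{2 C}$
$F = -256$ ($F = -134 - 122 = -256$)
$S{\left(A \right)} = 4 + A^{2}$
$\frac{1}{q{\left(-239 \right)} + S{\left(F \right)}} = \frac{1}{\frac{1}{2 \left(-239\right)} + \left(4 + \left(-256\right)^{2}\right)} = \frac{1}{\frac{1}{2} \left(- \frac{1}{239}\right) + \left(4 + 65536\right)} = \frac{1}{- \frac{1}{478} + 65540} = \frac{1}{\frac{31328119}{478}} = \frac{478}{31328119}$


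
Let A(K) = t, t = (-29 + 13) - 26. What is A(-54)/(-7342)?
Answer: 21/3671 ≈ 0.0057205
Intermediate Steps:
t = -42 (t = -16 - 26 = -42)
A(K) = -42
A(-54)/(-7342) = -42/(-7342) = -42*(-1/7342) = 21/3671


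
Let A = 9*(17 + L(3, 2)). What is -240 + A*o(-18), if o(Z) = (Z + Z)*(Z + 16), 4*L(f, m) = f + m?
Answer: 11586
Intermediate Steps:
L(f, m) = f/4 + m/4 (L(f, m) = (f + m)/4 = f/4 + m/4)
o(Z) = 2*Z*(16 + Z) (o(Z) = (2*Z)*(16 + Z) = 2*Z*(16 + Z))
A = 657/4 (A = 9*(17 + ((¼)*3 + (¼)*2)) = 9*(17 + (¾ + ½)) = 9*(17 + 5/4) = 9*(73/4) = 657/4 ≈ 164.25)
-240 + A*o(-18) = -240 + 657*(2*(-18)*(16 - 18))/4 = -240 + 657*(2*(-18)*(-2))/4 = -240 + (657/4)*72 = -240 + 11826 = 11586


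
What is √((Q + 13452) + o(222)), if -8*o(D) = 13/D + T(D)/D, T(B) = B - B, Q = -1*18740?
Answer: I*√1042456611/444 ≈ 72.719*I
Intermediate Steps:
Q = -18740
T(B) = 0
o(D) = -13/(8*D) (o(D) = -(13/D + 0/D)/8 = -(13/D + 0)/8 = -13/(8*D))
√((Q + 13452) + o(222)) = √((-18740 + 13452) - 13/8/222) = √(-5288 - 13/8*1/222) = √(-5288 - 13/1776) = √(-9391501/1776) = I*√1042456611/444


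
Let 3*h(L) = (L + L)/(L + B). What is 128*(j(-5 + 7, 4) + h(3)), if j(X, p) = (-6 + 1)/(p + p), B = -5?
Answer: -208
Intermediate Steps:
j(X, p) = -5/(2*p) (j(X, p) = -5*1/(2*p) = -5/(2*p))
h(L) = 2*L/(3*(-5 + L)) (h(L) = ((L + L)/(L - 5))/3 = ((2*L)/(-5 + L))/3 = (2*L/(-5 + L))/3 = 2*L/(3*(-5 + L)))
128*(j(-5 + 7, 4) + h(3)) = 128*(-5/2/4 + (⅔)*3/(-5 + 3)) = 128*(-5/2*¼ + (⅔)*3/(-2)) = 128*(-5/8 + (⅔)*3*(-½)) = 128*(-5/8 - 1) = 128*(-13/8) = -208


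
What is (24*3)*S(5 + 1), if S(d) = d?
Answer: 432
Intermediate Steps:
(24*3)*S(5 + 1) = (24*3)*(5 + 1) = 72*6 = 432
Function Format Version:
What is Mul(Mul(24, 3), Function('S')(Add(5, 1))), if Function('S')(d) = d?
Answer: 432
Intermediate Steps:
Mul(Mul(24, 3), Function('S')(Add(5, 1))) = Mul(Mul(24, 3), Add(5, 1)) = Mul(72, 6) = 432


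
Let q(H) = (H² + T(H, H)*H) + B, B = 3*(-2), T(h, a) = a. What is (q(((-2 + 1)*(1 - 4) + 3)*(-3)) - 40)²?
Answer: 362404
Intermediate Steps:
B = -6
q(H) = -6 + 2*H² (q(H) = (H² + H*H) - 6 = (H² + H²) - 6 = 2*H² - 6 = -6 + 2*H²)
(q(((-2 + 1)*(1 - 4) + 3)*(-3)) - 40)² = ((-6 + 2*(((-2 + 1)*(1 - 4) + 3)*(-3))²) - 40)² = ((-6 + 2*((-1*(-3) + 3)*(-3))²) - 40)² = ((-6 + 2*((3 + 3)*(-3))²) - 40)² = ((-6 + 2*(6*(-3))²) - 40)² = ((-6 + 2*(-18)²) - 40)² = ((-6 + 2*324) - 40)² = ((-6 + 648) - 40)² = (642 - 40)² = 602² = 362404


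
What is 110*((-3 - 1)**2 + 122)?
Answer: 15180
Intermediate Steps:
110*((-3 - 1)**2 + 122) = 110*((-4)**2 + 122) = 110*(16 + 122) = 110*138 = 15180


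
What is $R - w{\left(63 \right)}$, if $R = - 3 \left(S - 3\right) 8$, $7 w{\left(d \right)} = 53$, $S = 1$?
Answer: $\frac{283}{7} \approx 40.429$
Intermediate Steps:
$w{\left(d \right)} = \frac{53}{7}$ ($w{\left(d \right)} = \frac{1}{7} \cdot 53 = \frac{53}{7}$)
$R = 48$ ($R = - 3 \left(1 - 3\right) 8 = \left(-3\right) \left(-2\right) 8 = 6 \cdot 8 = 48$)
$R - w{\left(63 \right)} = 48 - \frac{53}{7} = \frac{283}{7}$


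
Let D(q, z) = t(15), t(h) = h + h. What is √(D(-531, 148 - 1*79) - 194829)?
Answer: I*√194799 ≈ 441.36*I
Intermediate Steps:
t(h) = 2*h
D(q, z) = 30 (D(q, z) = 2*15 = 30)
√(D(-531, 148 - 1*79) - 194829) = √(30 - 194829) = √(-194799) = I*√194799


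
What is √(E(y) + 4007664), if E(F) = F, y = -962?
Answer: √4006702 ≈ 2001.7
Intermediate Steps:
√(E(y) + 4007664) = √(-962 + 4007664) = √4006702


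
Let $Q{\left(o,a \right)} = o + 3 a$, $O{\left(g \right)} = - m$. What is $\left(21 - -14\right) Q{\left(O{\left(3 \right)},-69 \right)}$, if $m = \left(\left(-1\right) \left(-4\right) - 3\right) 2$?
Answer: $-7315$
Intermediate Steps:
$m = 2$ ($m = \left(4 - 3\right) 2 = 1 \cdot 2 = 2$)
$O{\left(g \right)} = -2$ ($O{\left(g \right)} = \left(-1\right) 2 = -2$)
$\left(21 - -14\right) Q{\left(O{\left(3 \right)},-69 \right)} = \left(21 - -14\right) \left(-2 + 3 \left(-69\right)\right) = \left(21 + 14\right) \left(-2 - 207\right) = 35 \left(-209\right) = -7315$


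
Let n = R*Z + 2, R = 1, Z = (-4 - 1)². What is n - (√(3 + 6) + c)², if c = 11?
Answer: -169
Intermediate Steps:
Z = 25 (Z = (-5)² = 25)
n = 27 (n = 1*25 + 2 = 25 + 2 = 27)
n - (√(3 + 6) + c)² = 27 - (√(3 + 6) + 11)² = 27 - (√9 + 11)² = 27 - (3 + 11)² = 27 - 1*14² = 27 - 1*196 = 27 - 196 = -169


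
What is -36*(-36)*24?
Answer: 31104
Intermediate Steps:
-36*(-36)*24 = 1296*24 = 31104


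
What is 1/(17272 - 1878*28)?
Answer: -1/35312 ≈ -2.8319e-5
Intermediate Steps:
1/(17272 - 1878*28) = 1/(17272 - 52584) = 1/(-35312) = -1/35312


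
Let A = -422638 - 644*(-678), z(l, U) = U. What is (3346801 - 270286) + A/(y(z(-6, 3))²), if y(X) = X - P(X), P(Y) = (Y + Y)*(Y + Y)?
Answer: 3350338829/1089 ≈ 3.0765e+6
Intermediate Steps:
P(Y) = 4*Y² (P(Y) = (2*Y)*(2*Y) = 4*Y²)
A = 13994 (A = -422638 + 436632 = 13994)
y(X) = X - 4*X²
(3346801 - 270286) + A/(y(z(-6, 3))²) = (3346801 - 270286) + 13994/((3*(1 - 4*3))²) = 3076515 + 13994/((3*(1 - 12))²) = 3076515 + 13994/((3*(-11))²) = 3076515 + 13994/((-33)²) = 3076515 + 13994/1089 = 3350338829/1089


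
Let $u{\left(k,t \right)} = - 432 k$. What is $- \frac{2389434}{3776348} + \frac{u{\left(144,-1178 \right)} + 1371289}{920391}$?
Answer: $\frac{19326280757}{24476878254} \approx 0.78957$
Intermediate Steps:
$- \frac{2389434}{3776348} + \frac{u{\left(144,-1178 \right)} + 1371289}{920391} = - \frac{2389434}{3776348} + \frac{\left(-432\right) 144 + 1371289}{920391} = \left(-2389434\right) \frac{1}{3776348} + \left(-62208 + 1371289\right) \frac{1}{920391} = - \frac{16827}{26594} + 1309081 \cdot \frac{1}{920391} = - \frac{16827}{26594} + \frac{1309081}{920391} = \frac{19326280757}{24476878254}$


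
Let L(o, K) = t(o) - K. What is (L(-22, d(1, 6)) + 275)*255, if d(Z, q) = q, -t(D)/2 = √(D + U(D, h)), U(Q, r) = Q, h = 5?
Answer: 68595 - 1020*I*√11 ≈ 68595.0 - 3383.0*I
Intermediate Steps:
t(D) = -2*√2*√D (t(D) = -2*√(D + D) = -2*√2*√D)
L(o, K) = -K - 2*√2*√o (L(o, K) = -2*√2*√o - K = -K - 2*√2*√o)
(L(-22, d(1, 6)) + 275)*255 = ((-1*6 - 2*√2*√(-22)) + 275)*255 = ((-6 - 2*√2*I*√22) + 275)*255 = ((-6 - 4*I*√11) + 275)*255 = (269 - 4*I*√11)*255 = 68595 - 1020*I*√11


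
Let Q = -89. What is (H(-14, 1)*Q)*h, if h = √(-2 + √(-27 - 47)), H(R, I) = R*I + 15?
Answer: -89*√(-2 + I*√74) ≈ -164.49 - 207.12*I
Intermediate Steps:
H(R, I) = 15 + I*R (H(R, I) = I*R + 15 = 15 + I*R)
h = √(-2 + I*√74) (h = √(-2 + √(-74)) = √(-2 + I*√74) ≈ 1.8482 + 2.3272*I)
(H(-14, 1)*Q)*h = ((15 + 1*(-14))*(-89))*√(-2 + I*√74) = ((15 - 14)*(-89))*√(-2 + I*√74) = (1*(-89))*√(-2 + I*√74) = -89*√(-2 + I*√74)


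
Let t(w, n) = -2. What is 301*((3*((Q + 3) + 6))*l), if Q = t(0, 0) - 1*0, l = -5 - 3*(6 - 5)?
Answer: -50568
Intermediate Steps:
l = -8 (l = -5 - 3*1 = -5 - 3 = -8)
Q = -2 (Q = -2 - 1*0 = -2 + 0 = -2)
301*((3*((Q + 3) + 6))*l) = 301*((3*((-2 + 3) + 6))*(-8)) = 301*((3*(1 + 6))*(-8)) = 301*((3*7)*(-8)) = 301*(21*(-8)) = 301*(-168) = -50568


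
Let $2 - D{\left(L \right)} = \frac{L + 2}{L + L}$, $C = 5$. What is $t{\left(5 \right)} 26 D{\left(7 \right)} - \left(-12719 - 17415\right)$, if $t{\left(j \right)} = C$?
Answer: $\frac{212173}{7} \approx 30310.0$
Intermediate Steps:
$D{\left(L \right)} = 2 - \frac{2 + L}{2 L}$ ($D{\left(L \right)} = 2 - \frac{L + 2}{L + L} = 2 - \frac{2 + L}{2 L}$)
$t{\left(j \right)} = 5$
$t{\left(5 \right)} 26 D{\left(7 \right)} - \left(-12719 - 17415\right) = 5 \cdot 26 \left(\frac{3}{2} - \frac{1}{7}\right) - \left(-12719 - 17415\right) = 130 \left(\frac{3}{2} - \frac{1}{7}\right) - \left(-12719 - 17415\right) = 130 \left(\frac{3}{2} - \frac{1}{7}\right) - -30134 = 130 \cdot \frac{19}{14} + 30134 = \frac{1235}{7} + 30134 = \frac{212173}{7}$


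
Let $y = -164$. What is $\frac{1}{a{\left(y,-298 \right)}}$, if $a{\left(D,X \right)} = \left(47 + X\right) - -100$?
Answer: $- \frac{1}{151} \approx -0.0066225$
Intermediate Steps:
$a{\left(D,X \right)} = 147 + X$ ($a{\left(D,X \right)} = \left(47 + X\right) + 100 = 147 + X$)
$\frac{1}{a{\left(y,-298 \right)}} = \frac{1}{147 - 298} = \frac{1}{-151} = - \frac{1}{151}$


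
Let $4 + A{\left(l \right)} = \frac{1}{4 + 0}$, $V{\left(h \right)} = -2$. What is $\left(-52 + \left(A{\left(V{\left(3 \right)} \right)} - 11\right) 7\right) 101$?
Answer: $- \frac{62721}{4} \approx -15680.0$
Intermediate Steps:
$A{\left(l \right)} = - \frac{15}{4}$ ($A{\left(l \right)} = -4 + \frac{1}{4 + 0} = -4 + \frac{1}{4} = - \frac{15}{4}$)
$\left(-52 + \left(A{\left(V{\left(3 \right)} \right)} - 11\right) 7\right) 101 = \left(-52 + \left(- \frac{15}{4} - 11\right) 7\right) 101 = \left(-52 - \frac{413}{4}\right) 101 = \left(- \frac{621}{4}\right) 101 = - \frac{62721}{4}$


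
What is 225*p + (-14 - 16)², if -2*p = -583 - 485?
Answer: 121050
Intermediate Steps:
p = 534 (p = -(-583 - 485)/2 = -½*(-1068) = 534)
225*p + (-14 - 16)² = 225*534 + (-14 - 16)² = 120150 + (-30)² = 120150 + 900 = 121050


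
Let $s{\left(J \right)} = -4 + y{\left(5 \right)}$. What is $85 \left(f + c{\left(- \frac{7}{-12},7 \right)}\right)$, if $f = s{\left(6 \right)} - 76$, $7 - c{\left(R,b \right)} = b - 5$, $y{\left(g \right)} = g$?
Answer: $-5950$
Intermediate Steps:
$s{\left(J \right)} = 1$ ($s{\left(J \right)} = -4 + 5 = 1$)
$c{\left(R,b \right)} = 12 - b$ ($c{\left(R,b \right)} = 7 - \left(b - 5\right) = 7 - \left(-5 + b\right) = 12 - b$)
$f = -75$ ($f = 1 - 76 = -75$)
$85 \left(f + c{\left(- \frac{7}{-12},7 \right)}\right) = 85 \left(-75 + \left(12 - 7\right)\right) = 85 \left(-75 + 5\right) = 85 \left(-70\right) = -5950$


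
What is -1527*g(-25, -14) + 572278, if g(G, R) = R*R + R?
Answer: 294364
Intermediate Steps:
g(G, R) = R + R² (g(G, R) = R² + R = R + R²)
-1527*g(-25, -14) + 572278 = -(-21378)*(1 - 14) + 572278 = -(-21378)*(-13) + 572278 = -1527*182 + 572278 = -277914 + 572278 = 294364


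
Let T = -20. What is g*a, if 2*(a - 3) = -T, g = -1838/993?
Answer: -23894/993 ≈ -24.062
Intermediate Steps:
g = -1838/993 (g = -1838*1/993 = -1838/993 ≈ -1.8510)
a = 13 (a = 3 + (-1*(-20))/2 = 3 + (1/2)*20 = 3 + 10 = 13)
g*a = -1838/993*13 = -23894/993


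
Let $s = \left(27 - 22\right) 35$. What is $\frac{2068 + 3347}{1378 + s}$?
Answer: $\frac{5415}{1553} \approx 3.4868$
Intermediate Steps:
$s = 175$ ($s = 5 \cdot 35 = 175$)
$\frac{2068 + 3347}{1378 + s} = \frac{2068 + 3347}{1378 + 175} = \frac{5415}{1553}$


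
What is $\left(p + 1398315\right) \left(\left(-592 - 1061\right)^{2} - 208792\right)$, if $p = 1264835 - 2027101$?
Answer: $1605144069233$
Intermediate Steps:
$p = -762266$
$\left(p + 1398315\right) \left(\left(-592 - 1061\right)^{2} - 208792\right) = \left(-762266 + 1398315\right) \left(\left(-592 - 1061\right)^{2} - 208792\right) = 636049 \left(\left(-592 - 1061\right)^{2} - 208792\right) = 636049 \left(\left(-1653\right)^{2} - 208792\right) = 636049 \left(2732409 - 208792\right) = 636049 \cdot 2523617 = 1605144069233$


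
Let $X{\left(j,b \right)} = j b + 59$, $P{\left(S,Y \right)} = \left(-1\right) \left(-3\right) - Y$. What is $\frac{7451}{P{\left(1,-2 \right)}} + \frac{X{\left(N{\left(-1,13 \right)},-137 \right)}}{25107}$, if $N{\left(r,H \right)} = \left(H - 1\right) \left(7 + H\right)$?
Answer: $\frac{186908152}{125535} \approx 1488.9$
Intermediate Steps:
$N{\left(r,H \right)} = \left(-1 + H\right) \left(7 + H\right)$
$P{\left(S,Y \right)} = 3 - Y$
$X{\left(j,b \right)} = 59 + b j$ ($X{\left(j,b \right)} = b j + 59 = 59 + b j$)
$\frac{7451}{P{\left(1,-2 \right)}} + \frac{X{\left(N{\left(-1,13 \right)},-137 \right)}}{25107} = \frac{7451}{3 - -2} + \frac{59 - 137 \left(-7 + 13^{2} + 6 \cdot 13\right)}{25107} = \frac{7451}{3 + 2} + \left(59 - 137 \left(-7 + 169 + 78\right)\right) \frac{1}{25107} = \frac{7451}{5} + \left(59 - 32880\right) \frac{1}{25107} = 7451 \cdot \frac{1}{5} + \left(59 - 32880\right) \frac{1}{25107} = \frac{7451}{5} - \frac{32821}{25107} = \frac{186908152}{125535}$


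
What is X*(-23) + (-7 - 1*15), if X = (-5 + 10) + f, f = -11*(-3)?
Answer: -896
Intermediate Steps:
f = 33
X = 38 (X = (-5 + 10) + 33 = 5 + 33 = 38)
X*(-23) + (-7 - 1*15) = 38*(-23) + (-7 - 1*15) = -874 + (-7 - 15) = -874 - 22 = -896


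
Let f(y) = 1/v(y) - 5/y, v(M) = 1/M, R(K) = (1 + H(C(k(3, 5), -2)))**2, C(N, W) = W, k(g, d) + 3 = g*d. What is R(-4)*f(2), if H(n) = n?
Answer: -1/2 ≈ -0.50000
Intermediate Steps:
k(g, d) = -3 + d*g (k(g, d) = -3 + g*d = -3 + d*g)
R(K) = 1 (R(K) = (1 - 2)**2 = (-1)**2 = 1)
f(y) = y - 5/y (f(y) = 1/1/y - 5/y = 1*y - 5/y = y - 5/y)
R(-4)*f(2) = 1*(2 - 5/2) = 1*(-1/2) = -1/2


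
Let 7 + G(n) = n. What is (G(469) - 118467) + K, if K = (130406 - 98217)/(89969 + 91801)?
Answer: -21449736661/181770 ≈ -1.1800e+5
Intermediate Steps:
G(n) = -7 + n
K = 32189/181770 ≈ 0.17709
(G(469) - 118467) + K = ((-7 + 469) - 118467) + 32189/181770 = (462 - 118467) + 32189/181770 = -118005 + 32189/181770 = -21449736661/181770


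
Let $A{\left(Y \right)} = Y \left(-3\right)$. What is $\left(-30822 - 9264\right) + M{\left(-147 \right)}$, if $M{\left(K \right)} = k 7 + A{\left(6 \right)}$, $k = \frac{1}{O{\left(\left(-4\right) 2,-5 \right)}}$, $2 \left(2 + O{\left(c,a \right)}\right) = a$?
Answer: $- \frac{360950}{9} \approx -40106.0$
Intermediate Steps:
$O{\left(c,a \right)} = -2 + \frac{a}{2}$
$A{\left(Y \right)} = - 3 Y$
$k = - \frac{2}{9}$ ($k = \frac{1}{-2 + \frac{1}{2} \left(-5\right)} = \frac{1}{-2 - \frac{5}{2}} = \frac{1}{- \frac{9}{2}} = - \frac{2}{9} \approx -0.22222$)
$M{\left(K \right)} = - \frac{176}{9}$ ($M{\left(K \right)} = \left(- \frac{2}{9}\right) 7 - 18 = - \frac{14}{9} - 18 = - \frac{176}{9}$)
$\left(-30822 - 9264\right) + M{\left(-147 \right)} = \left(-30822 - 9264\right) - \frac{176}{9} = -40086 - \frac{176}{9} = - \frac{360950}{9}$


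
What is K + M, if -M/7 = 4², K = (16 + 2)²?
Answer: 212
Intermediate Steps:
K = 324 (K = 18² = 324)
M = -112 (M = -7*4² = -7*16 = -112)
K + M = 324 - 112 = 212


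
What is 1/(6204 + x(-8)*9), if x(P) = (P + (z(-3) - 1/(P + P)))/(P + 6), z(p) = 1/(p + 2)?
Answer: 32/199815 ≈ 0.00016015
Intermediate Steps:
z(p) = 1/(2 + p)
x(P) = (-1 + P - 1/(2*P))/(6 + P) (x(P) = (P + (1/(2 - 3) - 1/(P + P)))/(P + 6) = (P + (1/(-1) - 1/(2*P)))/(6 + P) = (P + (-1 - 1/(2*P)))/(6 + P) = (-1 + P - 1/(2*P))/(6 + P))
1/(6204 + x(-8)*9) = 1/(6204 + ((-½ + (-8)² - 1*(-8))/((-8)*(6 - 8)))*9) = 1/(6204 - ⅛*(-½ + 64 + 8)/(-2)*9) = 1/(6204 - ⅛*(-½)*143/2*9) = 1/(6204 + (143/32)*9) = 1/(6204 + 1287/32) = 1/(199815/32) = 32/199815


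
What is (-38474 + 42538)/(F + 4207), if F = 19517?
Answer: 1016/5931 ≈ 0.17130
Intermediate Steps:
(-38474 + 42538)/(F + 4207) = (-38474 + 42538)/(19517 + 4207) = 4064/23724 = 4064*(1/23724) = 1016/5931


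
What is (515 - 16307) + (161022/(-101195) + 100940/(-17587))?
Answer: -28118328932494/1779716465 ≈ -15799.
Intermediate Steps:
(515 - 16307) + (161022/(-101195) + 100940/(-17587)) = -15792 + (161022*(-1/101195) + 100940*(-1/17587)) = -15792 + (-161022/101195 - 100940/17587) = -15792 - 13046517214/1779716465 = -28118328932494/1779716465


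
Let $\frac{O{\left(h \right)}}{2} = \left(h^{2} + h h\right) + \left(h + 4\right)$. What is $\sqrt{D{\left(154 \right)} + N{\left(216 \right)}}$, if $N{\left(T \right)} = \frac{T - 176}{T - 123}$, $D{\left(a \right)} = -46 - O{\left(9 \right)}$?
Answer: $\frac{2 i \sqrt{855321}}{93} \approx 19.889 i$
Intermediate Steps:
$O{\left(h \right)} = 8 + 2 h + 4 h^{2}$ ($O{\left(h \right)} = 2 \left(\left(h^{2} + h h\right) + \left(h + 4\right)\right) = 2 \left(\left(h^{2} + h^{2}\right) + \left(4 + h\right)\right) = 2 \left(2 h^{2} + \left(4 + h\right)\right) = 2 \left(4 + h + 2 h^{2}\right) = 8 + 2 h + 4 h^{2}$)
$D{\left(a \right)} = -396$ ($D{\left(a \right)} = -46 - \left(8 + 2 \cdot 9 + 4 \cdot 9^{2}\right) = -46 - \left(8 + 18 + 4 \cdot 81\right) = -46 - \left(8 + 18 + 324\right) = -46 - 350 = -396$)
$N{\left(T \right)} = \frac{-176 + T}{-123 + T}$
$\sqrt{D{\left(154 \right)} + N{\left(216 \right)}} = \sqrt{-396 + \frac{-176 + 216}{-123 + 216}} = \sqrt{-396 + \frac{1}{93} \cdot 40} = \sqrt{-396 + \frac{40}{93}} = \sqrt{- \frac{36788}{93}} = \frac{2 i \sqrt{855321}}{93}$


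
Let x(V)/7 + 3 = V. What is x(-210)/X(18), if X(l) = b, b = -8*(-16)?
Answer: -1491/128 ≈ -11.648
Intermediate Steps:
x(V) = -21 + 7*V
b = 128
X(l) = 128
x(-210)/X(18) = (-21 + 7*(-210))/128 = (-21 - 1470)*(1/128) = -1491*1/128 = -1491/128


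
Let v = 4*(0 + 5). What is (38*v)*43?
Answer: 32680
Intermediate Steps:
v = 20 (v = 4*5 = 20)
(38*v)*43 = (38*20)*43 = 760*43 = 32680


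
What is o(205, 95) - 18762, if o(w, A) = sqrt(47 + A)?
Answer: -18762 + sqrt(142) ≈ -18750.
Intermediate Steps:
o(205, 95) - 18762 = sqrt(47 + 95) - 18762 = sqrt(142) - 18762 = -18762 + sqrt(142)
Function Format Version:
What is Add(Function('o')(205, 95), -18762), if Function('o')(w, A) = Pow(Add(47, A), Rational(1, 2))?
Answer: Add(-18762, Pow(142, Rational(1, 2))) ≈ -18750.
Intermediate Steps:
Add(Function('o')(205, 95), -18762) = Add(Pow(Add(47, 95), Rational(1, 2)), -18762) = Add(Pow(142, Rational(1, 2)), -18762) = Add(-18762, Pow(142, Rational(1, 2)))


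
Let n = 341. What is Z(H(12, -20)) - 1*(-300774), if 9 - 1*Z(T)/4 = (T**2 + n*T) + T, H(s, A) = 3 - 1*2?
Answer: 299438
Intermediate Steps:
H(s, A) = 1 (H(s, A) = 3 - 2 = 1)
Z(T) = 36 - 1368*T - 4*T**2 (Z(T) = 36 - 4*((T**2 + 341*T) + T) = 36 - 4*(T**2 + 342*T) = 36 + (-1368*T - 4*T**2) = 36 - 1368*T - 4*T**2)
Z(H(12, -20)) - 1*(-300774) = (36 - 1368*1 - 4*1**2) - 1*(-300774) = (36 - 1368 - 4*1) + 300774 = (36 - 1368 - 4) + 300774 = -1336 + 300774 = 299438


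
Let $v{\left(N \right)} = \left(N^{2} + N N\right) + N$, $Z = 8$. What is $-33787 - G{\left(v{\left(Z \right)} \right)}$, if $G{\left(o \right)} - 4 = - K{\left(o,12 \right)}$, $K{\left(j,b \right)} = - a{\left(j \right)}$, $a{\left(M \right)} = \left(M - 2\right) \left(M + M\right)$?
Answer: $-70239$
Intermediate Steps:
$a{\left(M \right)} = 2 M \left(-2 + M\right)$ ($a{\left(M \right)} = \left(-2 + M\right) 2 M = 2 M \left(-2 + M\right)$)
$K{\left(j,b \right)} = - 2 j \left(-2 + j\right)$
$v{\left(N \right)} = N + 2 N^{2}$ ($v{\left(N \right)} = \left(N^{2} + N^{2}\right) + N = 2 N^{2} + N = N + 2 N^{2}$)
$G{\left(o \right)} = 4 - 2 o \left(2 - o\right)$
$-33787 - G{\left(v{\left(Z \right)} \right)} = -33787 - \left(4 + 2 \cdot 8 \left(1 + 2 \cdot 8\right) \left(-2 + 8 \left(1 + 2 \cdot 8\right)\right)\right) = -33787 - \left(4 + 2 \cdot 8 \left(1 + 16\right) \left(-2 + 8 \left(1 + 16\right)\right)\right) = -33787 - \left(4 + 2 \cdot 8 \cdot 17 \left(-2 + 8 \cdot 17\right)\right) = -33787 - \left(4 + 2 \cdot 136 \left(-2 + 136\right)\right) = -33787 - \left(4 + 2 \cdot 136 \cdot 134\right) = -33787 - \left(4 + 36448\right) = -33787 - 36452 = -70239$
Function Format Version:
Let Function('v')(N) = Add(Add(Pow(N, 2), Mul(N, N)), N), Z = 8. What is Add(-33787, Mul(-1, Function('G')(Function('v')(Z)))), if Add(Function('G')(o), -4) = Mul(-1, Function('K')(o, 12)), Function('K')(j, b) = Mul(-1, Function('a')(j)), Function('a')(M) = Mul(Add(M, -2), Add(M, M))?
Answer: -70239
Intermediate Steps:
Function('a')(M) = Mul(2, M, Add(-2, M)) (Function('a')(M) = Mul(Add(-2, M), Mul(2, M)) = Mul(2, M, Add(-2, M)))
Function('K')(j, b) = Mul(-2, j, Add(-2, j)) (Function('K')(j, b) = Mul(-1, Mul(2, j, Add(-2, j))) = Mul(-2, j, Add(-2, j)))
Function('v')(N) = Add(N, Mul(2, Pow(N, 2))) (Function('v')(N) = Add(Add(Pow(N, 2), Pow(N, 2)), N) = Add(Mul(2, Pow(N, 2)), N) = Add(N, Mul(2, Pow(N, 2))))
Function('G')(o) = Add(4, Mul(-2, o, Add(2, Mul(-1, o)))) (Function('G')(o) = Add(4, Mul(-1, Mul(2, o, Add(2, Mul(-1, o))))) = Add(4, Mul(-2, o, Add(2, Mul(-1, o)))))
Add(-33787, Mul(-1, Function('G')(Function('v')(Z)))) = Add(-33787, Mul(-1, Add(4, Mul(2, Mul(8, Add(1, Mul(2, 8))), Add(-2, Mul(8, Add(1, Mul(2, 8)))))))) = Add(-33787, Mul(-1, Add(4, Mul(2, Mul(8, Add(1, 16)), Add(-2, Mul(8, Add(1, 16))))))) = Add(-33787, Mul(-1, Add(4, Mul(2, Mul(8, 17), Add(-2, Mul(8, 17)))))) = Add(-33787, Mul(-1, Add(4, Mul(2, 136, Add(-2, 136))))) = Add(-33787, Mul(-1, Add(4, Mul(2, 136, 134)))) = Add(-33787, Mul(-1, Add(4, 36448))) = Add(-33787, Mul(-1, 36452)) = Add(-33787, -36452) = -70239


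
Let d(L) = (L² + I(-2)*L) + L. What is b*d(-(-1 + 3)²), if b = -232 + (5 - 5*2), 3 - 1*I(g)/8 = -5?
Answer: 57828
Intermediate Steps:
I(g) = 64 (I(g) = 24 - 8*(-5) = 24 + 40 = 64)
d(L) = L² + 65*L (d(L) = (L² + 64*L) + L = L² + 65*L)
b = -237 (b = -232 + (5 - 10) = -232 - 5 = -237)
b*d(-(-1 + 3)²) = -237*(-(-1 + 3)²)*(65 - (-1 + 3)²) = -237*(-1*2²)*(65 - 1*2²) = -237*(-1*4)*(65 - 1*4) = -(-948)*(65 - 4) = -(-948)*61 = -237*(-244) = 57828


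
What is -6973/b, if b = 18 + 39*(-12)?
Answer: 6973/450 ≈ 15.496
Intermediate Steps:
b = -450 (b = 18 - 468 = -450)
-6973/b = -6973/(-450) = -6973*(-1/450) = 6973/450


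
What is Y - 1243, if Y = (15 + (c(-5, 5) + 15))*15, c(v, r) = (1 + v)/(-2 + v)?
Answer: -5491/7 ≈ -784.43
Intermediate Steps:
c(v, r) = (1 + v)/(-2 + v)
Y = 3210/7 (Y = (15 + ((1 - 5)/(-2 - 5) + 15))*15 = (15 + (-4/(-7) + 15))*15 = (15 + (-1/7*(-4) + 15))*15 = (15 + (4/7 + 15))*15 = (15 + 109/7)*15 = (214/7)*15 = 3210/7 ≈ 458.57)
Y - 1243 = 3210/7 - 1243 = -5491/7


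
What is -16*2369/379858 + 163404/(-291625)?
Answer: -36562035316/55388044625 ≈ -0.66011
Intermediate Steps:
-16*2369/379858 + 163404/(-291625) = -37904*1/379858 + 163404*(-1/291625) = -18952/189929 - 163404/291625 = -36562035316/55388044625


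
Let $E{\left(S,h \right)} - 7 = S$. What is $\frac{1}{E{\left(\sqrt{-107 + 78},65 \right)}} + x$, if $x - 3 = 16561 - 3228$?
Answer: $\frac{1040215}{78} - \frac{i \sqrt{29}}{78} \approx 13336.0 - 0.069041 i$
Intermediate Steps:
$E{\left(S,h \right)} = 7 + S$
$x = 13336$ ($x = 3 + \left(16561 - 3228\right) = 3 + 13333 = 13336$)
$\frac{1}{E{\left(\sqrt{-107 + 78},65 \right)}} + x = \frac{1}{7 + \sqrt{-107 + 78}} + 13336 = \frac{1}{7 + \sqrt{-29}} + 13336 = \frac{1}{7 + i \sqrt{29}} + 13336 = 13336 + \frac{1}{7 + i \sqrt{29}}$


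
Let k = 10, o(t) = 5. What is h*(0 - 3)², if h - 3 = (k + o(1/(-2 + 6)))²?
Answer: 2052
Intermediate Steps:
h = 228 (h = 3 + (10 + 5)² = 3 + 15² = 3 + 225 = 228)
h*(0 - 3)² = 228*(0 - 3)² = 228*(-3)² = 228*9 = 2052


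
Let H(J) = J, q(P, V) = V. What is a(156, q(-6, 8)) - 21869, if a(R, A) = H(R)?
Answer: -21713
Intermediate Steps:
a(R, A) = R
a(156, q(-6, 8)) - 21869 = 156 - 21869 = -21713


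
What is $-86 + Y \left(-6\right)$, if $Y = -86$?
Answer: $430$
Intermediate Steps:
$-86 + Y \left(-6\right) = -86 - -516 = -86 + 516 = 430$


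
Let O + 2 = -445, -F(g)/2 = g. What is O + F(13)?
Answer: -473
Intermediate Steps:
F(g) = -2*g
O = -447 (O = -2 - 445 = -447)
O + F(13) = -447 - 2*13 = -447 - 26 = -473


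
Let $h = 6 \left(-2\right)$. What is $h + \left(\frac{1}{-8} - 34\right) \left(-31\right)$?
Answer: $\frac{8367}{8} \approx 1045.9$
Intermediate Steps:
$h = -12$
$h + \left(\frac{1}{-8} - 34\right) \left(-31\right) = -12 + \left(\frac{1}{-8} - 34\right) \left(-31\right) = -12 + \left(- \frac{1}{8} - 34\right) \left(-31\right) = -12 - - \frac{8463}{8} = -12 + \frac{8463}{8} = \frac{8367}{8}$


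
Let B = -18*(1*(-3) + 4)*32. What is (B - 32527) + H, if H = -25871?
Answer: -58974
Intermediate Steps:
B = -576 (B = -18*(-3 + 4)*32 = -18*1*32 = -18*32 = -576)
(B - 32527) + H = (-576 - 32527) - 25871 = -33103 - 25871 = -58974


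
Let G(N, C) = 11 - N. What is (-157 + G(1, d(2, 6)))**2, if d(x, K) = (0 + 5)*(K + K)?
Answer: 21609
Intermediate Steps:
d(x, K) = 10*K (d(x, K) = 5*(2*K) = 10*K)
(-157 + G(1, d(2, 6)))**2 = (-157 + (11 - 1*1))**2 = (-157 + (11 - 1))**2 = (-157 + 10)**2 = (-147)**2 = 21609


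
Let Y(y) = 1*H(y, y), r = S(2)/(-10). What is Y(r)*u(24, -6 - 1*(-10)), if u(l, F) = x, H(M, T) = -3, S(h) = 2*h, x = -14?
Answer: 42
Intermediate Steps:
u(l, F) = -14
r = -2/5 (r = (2*2)/(-10) = 4*(-1/10) = -2/5 ≈ -0.40000)
Y(y) = -3 (Y(y) = 1*(-3) = -3)
Y(r)*u(24, -6 - 1*(-10)) = -3*(-14) = 42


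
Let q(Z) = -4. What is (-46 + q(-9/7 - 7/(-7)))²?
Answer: 2500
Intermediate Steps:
(-46 + q(-9/7 - 7/(-7)))² = (-46 - 4)² = (-50)² = 2500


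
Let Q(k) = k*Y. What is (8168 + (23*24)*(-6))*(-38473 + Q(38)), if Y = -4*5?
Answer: -190515448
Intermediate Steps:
Y = -20
Q(k) = -20*k (Q(k) = k*(-20) = -20*k)
(8168 + (23*24)*(-6))*(-38473 + Q(38)) = (8168 + (23*24)*(-6))*(-38473 - 20*38) = (8168 + 552*(-6))*(-38473 - 760) = (8168 - 3312)*(-39233) = 4856*(-39233) = -190515448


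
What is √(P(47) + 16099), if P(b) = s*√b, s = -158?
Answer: √(16099 - 158*√47) ≈ 122.54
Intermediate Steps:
P(b) = -158*√b
√(P(47) + 16099) = √(-158*√47 + 16099) = √(16099 - 158*√47)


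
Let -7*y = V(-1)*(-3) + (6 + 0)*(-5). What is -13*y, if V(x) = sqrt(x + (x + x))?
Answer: -390/7 - 39*I*sqrt(3)/7 ≈ -55.714 - 9.65*I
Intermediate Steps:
V(x) = sqrt(3)*sqrt(x) (V(x) = sqrt(x + 2*x) = sqrt(3*x) = sqrt(3)*sqrt(x))
y = 30/7 + 3*I*sqrt(3)/7 (y = -((sqrt(3)*sqrt(-1))*(-3) + (6 + 0)*(-5))/7 = -((sqrt(3)*I)*(-3) + 6*(-5))/7 = -((I*sqrt(3))*(-3) - 30)/7 = -(-3*I*sqrt(3) - 30)/7 = -(-30 - 3*I*sqrt(3))/7 = 30/7 + 3*I*sqrt(3)/7 ≈ 4.2857 + 0.74231*I)
-13*y = -13*(30/7 + 3*I*sqrt(3)/7) = -390/7 - 39*I*sqrt(3)/7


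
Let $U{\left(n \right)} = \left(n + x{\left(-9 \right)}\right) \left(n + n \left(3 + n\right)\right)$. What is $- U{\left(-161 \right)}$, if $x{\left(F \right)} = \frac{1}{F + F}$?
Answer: $\frac{73278023}{18} \approx 4.071 \cdot 10^{6}$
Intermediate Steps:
$x{\left(F \right)} = \frac{1}{2 F}$
$U{\left(n \right)} = \left(- \frac{1}{18} + n\right) \left(n + n \left(3 + n\right)\right)$ ($U{\left(n \right)} = \left(n + \frac{1}{2 \left(-9\right)}\right) \left(n + n \left(3 + n\right)\right) = \left(n + \frac{1}{2} \left(- \frac{1}{9}\right)\right) \left(n + n \left(3 + n\right)\right) = \left(n - \frac{1}{18}\right) \left(n + n \left(3 + n\right)\right) = \left(- \frac{1}{18} + n\right) \left(n + n \left(3 + n\right)\right)$)
$- U{\left(-161 \right)} = - \frac{\left(-161\right) \left(-4 + 18 \left(-161\right)^{2} + 71 \left(-161\right)\right)}{18} = - \frac{\left(-161\right) \left(-4 + 18 \cdot 25921 - 11431\right)}{18} = - \frac{\left(-161\right) \left(-4 + 466578 - 11431\right)}{18} = - \frac{\left(-161\right) 455143}{18} = \left(-1\right) \left(- \frac{73278023}{18}\right) = \frac{73278023}{18}$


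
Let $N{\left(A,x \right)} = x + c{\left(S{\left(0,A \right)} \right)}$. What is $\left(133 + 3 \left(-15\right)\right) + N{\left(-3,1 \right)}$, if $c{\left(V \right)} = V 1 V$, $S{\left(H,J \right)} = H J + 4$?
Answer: $105$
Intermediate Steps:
$S{\left(H,J \right)} = 4 + H J$
$c{\left(V \right)} = V^{2}$ ($c{\left(V \right)} = V V = V^{2}$)
$N{\left(A,x \right)} = 16 + x$ ($N{\left(A,x \right)} = x + \left(4 + 0 A\right)^{2} = x + \left(4 + 0\right)^{2} = x + 4^{2} = x + 16 = 16 + x$)
$\left(133 + 3 \left(-15\right)\right) + N{\left(-3,1 \right)} = \left(133 + 3 \left(-15\right)\right) + \left(16 + 1\right) = \left(133 - 45\right) + 17 = 88 + 17 = 105$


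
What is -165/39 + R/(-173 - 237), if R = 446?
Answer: -14174/2665 ≈ -5.3186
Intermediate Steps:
-165/39 + R/(-173 - 237) = -165/39 + 446/(-173 - 237) = -165*1/39 + 446/(-410) = -55/13 + 446*(-1/410) = -55/13 - 223/205 = -14174/2665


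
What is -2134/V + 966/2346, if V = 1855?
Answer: -23293/31535 ≈ -0.73864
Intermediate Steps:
-2134/V + 966/2346 = -2134/1855 + 966/2346 = -2134*1/1855 + 966*(1/2346) = -2134/1855 + 7/17 = -23293/31535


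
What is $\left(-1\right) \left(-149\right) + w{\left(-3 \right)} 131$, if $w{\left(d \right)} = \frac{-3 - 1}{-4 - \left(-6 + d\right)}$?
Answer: $\frac{221}{5} \approx 44.2$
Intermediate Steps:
$w{\left(d \right)} = - \frac{4}{2 - d}$
$\left(-1\right) \left(-149\right) + w{\left(-3 \right)} 131 = \left(-1\right) \left(-149\right) + \frac{4}{-2 - 3} \cdot 131 = 149 + \frac{4}{-5} \cdot 131 = 149 + 4 \left(- \frac{1}{5}\right) 131 = 149 - \frac{524}{5} = \frac{221}{5}$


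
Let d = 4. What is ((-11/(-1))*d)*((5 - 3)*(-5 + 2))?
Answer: -264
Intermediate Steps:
((-11/(-1))*d)*((5 - 3)*(-5 + 2)) = (-11/(-1)*4)*((5 - 3)*(-5 + 2)) = (-11*(-1)*4)*(2*(-3)) = (-1*(-11)*4)*(-6) = (11*4)*(-6) = 44*(-6) = -264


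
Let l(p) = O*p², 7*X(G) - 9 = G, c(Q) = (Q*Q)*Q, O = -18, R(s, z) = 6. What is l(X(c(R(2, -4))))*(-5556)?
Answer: 5062905000/49 ≈ 1.0332e+8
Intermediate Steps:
c(Q) = Q³ (c(Q) = Q²*Q = Q³)
X(G) = 9/7 + G/7
l(p) = -18*p²
l(X(c(R(2, -4))))*(-5556) = -18*(9/7 + (⅐)*6³)²*(-5556) = -18*(9/7 + (⅐)*216)²*(-5556) = -18*(9/7 + 216/7)²*(-5556) = -18*(225/7)²*(-5556) = -18*50625/49*(-5556) = -911250/49*(-5556) = 5062905000/49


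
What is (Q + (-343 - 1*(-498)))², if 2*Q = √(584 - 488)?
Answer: 24049 + 620*√6 ≈ 25568.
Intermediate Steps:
Q = 2*√6 (Q = √(584 - 488)/2 = √96/2 = (4*√6)/2 = 2*√6 ≈ 4.8990)
(Q + (-343 - 1*(-498)))² = (2*√6 + (-343 - 1*(-498)))² = (2*√6 + (-343 + 498))² = (2*√6 + 155)² = (155 + 2*√6)²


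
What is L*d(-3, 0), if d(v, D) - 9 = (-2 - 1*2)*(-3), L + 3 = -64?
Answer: -1407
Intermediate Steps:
L = -67 (L = -3 - 64 = -67)
d(v, D) = 21 (d(v, D) = 9 + (-2 - 1*2)*(-3) = 9 + (-2 - 2)*(-3) = 9 - 4*(-3) = 9 + 12 = 21)
L*d(-3, 0) = -67*21 = -1407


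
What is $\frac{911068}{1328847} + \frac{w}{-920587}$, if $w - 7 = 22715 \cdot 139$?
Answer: $- \frac{3356973530108}{1223319273189} \approx -2.7442$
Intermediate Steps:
$w = 3157392$ ($w = 7 + 22715 \cdot 139 = 7 + 3157385 = 3157392$)
$\frac{911068}{1328847} + \frac{w}{-920587} = \frac{911068}{1328847} + \frac{3157392}{-920587} = 911068 \cdot \frac{1}{1328847} + 3157392 \left(- \frac{1}{920587}\right) = \frac{911068}{1328847} - \frac{3157392}{920587} = - \frac{3356973530108}{1223319273189}$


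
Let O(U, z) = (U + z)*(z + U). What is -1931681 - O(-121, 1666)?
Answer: -4318706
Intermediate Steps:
O(U, z) = (U + z)² (O(U, z) = (U + z)*(U + z) = (U + z)²)
-1931681 - O(-121, 1666) = -1931681 - (-121 + 1666)² = -1931681 - 1*1545² = -1931681 - 1*2387025 = -1931681 - 2387025 = -4318706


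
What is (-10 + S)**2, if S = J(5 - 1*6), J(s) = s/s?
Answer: 81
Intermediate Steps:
J(s) = 1
S = 1
(-10 + S)**2 = (-10 + 1)**2 = (-9)**2 = 81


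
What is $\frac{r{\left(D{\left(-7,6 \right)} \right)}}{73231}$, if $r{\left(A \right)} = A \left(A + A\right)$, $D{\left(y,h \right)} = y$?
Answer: $\frac{98}{73231} \approx 0.0013382$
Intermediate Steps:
$r{\left(A \right)} = 2 A^{2}$ ($r{\left(A \right)} = A 2 A = 2 A^{2}$)
$\frac{r{\left(D{\left(-7,6 \right)} \right)}}{73231} = \frac{2 \left(-7\right)^{2}}{73231} = 2 \cdot 49 \cdot \frac{1}{73231} = 98 \cdot \frac{1}{73231} = \frac{98}{73231}$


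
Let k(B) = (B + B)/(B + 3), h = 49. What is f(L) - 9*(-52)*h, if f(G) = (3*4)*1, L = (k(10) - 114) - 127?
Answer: 22944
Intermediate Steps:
k(B) = 2*B/(3 + B) (k(B) = (2*B)/(3 + B) = 2*B/(3 + B))
L = -3113/13 (L = (2*10/(3 + 10) - 114) - 127 = (2*10/13 - 114) - 127 = (2*10*(1/13) - 114) - 127 = (20/13 - 114) - 127 = -1462/13 - 127 = -3113/13 ≈ -239.46)
f(G) = 12 (f(G) = 12*1 = 12)
f(L) - 9*(-52)*h = 12 - 9*(-52)*49 = 12 - (-468)*49 = 12 - 1*(-22932) = 12 + 22932 = 22944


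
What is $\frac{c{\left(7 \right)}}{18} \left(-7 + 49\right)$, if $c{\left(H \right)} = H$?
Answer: $\frac{49}{3} \approx 16.333$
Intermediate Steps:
$\frac{c{\left(7 \right)}}{18} \left(-7 + 49\right) = \frac{7}{18} \left(-7 + 49\right) = 7 \cdot \frac{1}{18} \cdot 42 = \frac{7}{18} \cdot 42 = \frac{49}{3}$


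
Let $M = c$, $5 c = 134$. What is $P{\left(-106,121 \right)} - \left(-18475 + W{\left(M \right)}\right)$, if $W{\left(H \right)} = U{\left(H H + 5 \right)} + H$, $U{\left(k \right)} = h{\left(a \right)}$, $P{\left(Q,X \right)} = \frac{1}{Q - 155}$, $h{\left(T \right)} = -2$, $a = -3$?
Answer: $\frac{24077506}{1305} \approx 18450.0$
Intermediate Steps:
$c = \frac{134}{5}$ ($c = \frac{1}{5} \cdot 134 = \frac{134}{5} \approx 26.8$)
$P{\left(Q,X \right)} = \frac{1}{-155 + Q}$
$M = \frac{134}{5} \approx 26.8$
$U{\left(k \right)} = -2$
$W{\left(H \right)} = -2 + H$
$P{\left(-106,121 \right)} - \left(-18475 + W{\left(M \right)}\right) = \frac{1}{-155 - 106} + \left(18475 - \left(-2 + \frac{134}{5}\right)\right) = \frac{1}{-261} + \left(18475 - \frac{124}{5}\right) = - \frac{1}{261} + \left(18475 - \frac{124}{5}\right) = - \frac{1}{261} + \frac{92251}{5} = \frac{24077506}{1305}$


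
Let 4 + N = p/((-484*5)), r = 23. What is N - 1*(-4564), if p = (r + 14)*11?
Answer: 1003163/220 ≈ 4559.8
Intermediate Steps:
p = 407 (p = (23 + 14)*11 = 37*11 = 407)
N = -917/220 (N = -4 + 407/((-484*5)) = -4 + 407/(-2420) = -4 + 407*(-1/2420) = -4 - 37/220 = -917/220 ≈ -4.1682)
N - 1*(-4564) = -917/220 - 1*(-4564) = -917/220 + 4564 = 1003163/220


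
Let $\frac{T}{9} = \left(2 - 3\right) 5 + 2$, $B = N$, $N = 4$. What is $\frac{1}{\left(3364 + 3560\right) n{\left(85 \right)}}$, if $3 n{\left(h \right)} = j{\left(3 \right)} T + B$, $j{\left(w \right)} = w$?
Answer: $- \frac{1}{177716} \approx -5.627 \cdot 10^{-6}$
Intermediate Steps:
$B = 4$
$T = -27$ ($T = 9 \left(\left(2 - 3\right) 5 + 2\right) = 9 \left(\left(-1\right) 5 + 2\right) = 9 \left(-5 + 2\right) = 9 \left(-3\right) = -27$)
$n{\left(h \right)} = - \frac{77}{3}$ ($n{\left(h \right)} = \frac{3 \left(-27\right) + 4}{3} = \frac{-81 + 4}{3} = \frac{1}{3} \left(-77\right) = - \frac{77}{3}$)
$\frac{1}{\left(3364 + 3560\right) n{\left(85 \right)}} = \frac{1}{\left(3364 + 3560\right) \left(- \frac{77}{3}\right)} = \frac{1}{6924} \left(- \frac{3}{77}\right) = - \frac{1}{177716}$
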